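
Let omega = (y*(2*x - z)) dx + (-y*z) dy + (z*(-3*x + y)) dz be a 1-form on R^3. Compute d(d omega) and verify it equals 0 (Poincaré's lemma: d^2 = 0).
d(d omega) = 0

Step 1: d omega = sum_{i<j} (∂f_j/∂x_i - ∂f_i/∂x_j) dx_i ∧ dx_j:
  coeff of dx ∧ dy: -2*x + z
  coeff of dx ∧ dz: y - 3*z
  coeff of dy ∧ dz: y + z
Step 2: Apply d again to each 2-form coefficient. The only possible 3-form in R^3 is dx ∧ dy ∧ dz, with coefficient
  ∂(coeff of dy∧dz)/∂x - ∂(coeff of dx∧dz)/∂y + ∂(coeff of dx∧dy)/∂z
  = ∂/∂x (y + z) - ∂/∂y (y - 3*z) + ∂/∂z (-2*x + z).
Each of these terms simplifies to sums of mixed partials that cancel in pairs. The result is 0 (by equality of mixed partials for smooth functions — Schwarz / Clairaut).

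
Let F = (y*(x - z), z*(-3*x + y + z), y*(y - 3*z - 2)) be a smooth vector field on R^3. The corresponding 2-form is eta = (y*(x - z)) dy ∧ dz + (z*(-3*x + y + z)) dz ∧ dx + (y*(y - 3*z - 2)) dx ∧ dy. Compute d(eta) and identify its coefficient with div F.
d(eta) = (-2*y + z) dx ∧ dy ∧ dz; div F = -2*y + z

For a 2-form in R^3 of the form above, applying d gives a 3-form with coefficient ∂P/∂x + ∂Q/∂y + ∂R/∂z:
  ∂P/∂x = y
  ∂Q/∂y = z
  ∂R/∂z = -3*y
Sum = -2*y + z, which is exactly div F.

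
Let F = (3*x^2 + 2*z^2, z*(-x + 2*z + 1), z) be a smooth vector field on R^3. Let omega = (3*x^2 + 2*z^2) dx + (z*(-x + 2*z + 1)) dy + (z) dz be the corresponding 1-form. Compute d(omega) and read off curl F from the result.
d(omega) = (x - 4*z - 1) dy ∧ dz + (4*z) dz ∧ dx + (-z) dx ∧ dy; curl F = (x - 4*z - 1, 4*z, -z)

d omega = sum_{i<j} (∂f_j/∂x_i - ∂f_i/∂x_j) dx_i ∧ dx_j. Under the identification (dy ∧ dz, dz ∧ dx, dx ∧ dy) ↔ (e_x, e_y, e_z), the coefficients are exactly the components of curl F. Compute:
  ∂R/∂y - ∂Q/∂z = (0) - (-x + 4*z + 1) = x - 4*z - 1
  ∂P/∂z - ∂R/∂x = (4*z) - (0) = 4*z
  ∂Q/∂x - ∂P/∂y = (-z) - (0) = -z.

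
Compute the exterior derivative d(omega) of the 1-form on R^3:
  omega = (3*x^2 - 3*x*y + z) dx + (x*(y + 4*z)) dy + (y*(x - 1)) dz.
d(omega) = (3*x + y + 4*z) dx ∧ dy + (y - 1) dx ∧ dz + (-3*x - 1) dy ∧ dz

For a 1-form omega = sum_i f_i dx_i, the exterior derivative is
  d(omega) = sum_{i < j} (∂f_j/∂x_i - ∂f_i/∂x_j) dx_i ∧ dx_j.
  coefficient of dx ∧ dy: ∂f_2/∂x - ∂f_1/∂y = ∂(x*(y + 4*z))/∂x - ∂(3*x^2 - 3*x*y + z)/∂y = 3*x + y + 4*z
  coefficient of dx ∧ dz: ∂f_3/∂x - ∂f_1/∂z = ∂(y*(x - 1))/∂x - ∂(3*x^2 - 3*x*y + z)/∂z = y - 1
  coefficient of dy ∧ dz: ∂f_3/∂y - ∂f_2/∂z = ∂(y*(x - 1))/∂y - ∂(x*(y + 4*z))/∂z = -3*x - 1
Assembling: d(omega) = (3*x + y + 4*z) dx ∧ dy + (y - 1) dx ∧ dz + (-3*x - 1) dy ∧ dz.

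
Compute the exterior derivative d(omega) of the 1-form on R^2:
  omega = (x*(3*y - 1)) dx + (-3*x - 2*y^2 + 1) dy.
d(omega) = (-3*x - 3) dx ∧ dy

For a 1-form omega = sum_i f_i dx_i, the exterior derivative is
  d(omega) = sum_{i < j} (∂f_j/∂x_i - ∂f_i/∂x_j) dx_i ∧ dx_j.
  coefficient of dx ∧ dy: ∂f_2/∂x - ∂f_1/∂y = ∂(-3*x - 2*y^2 + 1)/∂x - ∂(x*(3*y - 1))/∂y = -3*x - 3
Assembling: d(omega) = (-3*x - 3) dx ∧ dy.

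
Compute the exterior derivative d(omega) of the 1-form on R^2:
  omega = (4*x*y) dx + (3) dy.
d(omega) = (-4*x) dx ∧ dy

For a 1-form omega = sum_i f_i dx_i, the exterior derivative is
  d(omega) = sum_{i < j} (∂f_j/∂x_i - ∂f_i/∂x_j) dx_i ∧ dx_j.
  coefficient of dx ∧ dy: ∂f_2/∂x - ∂f_1/∂y = ∂(3)/∂x - ∂(4*x*y)/∂y = -4*x
Assembling: d(omega) = (-4*x) dx ∧ dy.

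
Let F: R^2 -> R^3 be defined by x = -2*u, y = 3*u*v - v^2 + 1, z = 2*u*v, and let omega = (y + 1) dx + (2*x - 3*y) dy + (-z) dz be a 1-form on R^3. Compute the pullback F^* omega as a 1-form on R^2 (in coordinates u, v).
F^* omega = (-31*u*v^2 - 18*u*v + 9*v^3 + 2*v^2 - 9*v - 4) du + (-31*u^2*v - 12*u^2 + 27*u*v^2 + 8*u*v - 9*u - 6*v^3 + 6*v) dv

Using F^*(f dg) = (f ∘ F) d(g ∘ F), substitute each coordinate x_i by F_i(u, v) in f_i, and replace dx_i by d F_i = (∂F_i/∂u) du + (∂F_i/∂v) dv.
  For the x component: f_1(F) = 3*u*v - v^2 + 2; d F_1 = (-2) du + (0) dv
  For the y component: f_2(F) = -9*u*v - 4*u + 3*v^2 - 3; d F_2 = (3*v) du + (3*u - 2*v) dv
  For the z component: f_3(F) = -2*u*v; d F_3 = (2*v) du + (2*u) dv
Combining and collecting du, dv coefficients:
  coeff of du: -31*u*v^2 - 18*u*v + 9*v^3 + 2*v^2 - 9*v - 4
  coeff of dv: -31*u^2*v - 12*u^2 + 27*u*v^2 + 8*u*v - 9*u - 6*v^3 + 6*v
F^* omega = (-31*u*v^2 - 18*u*v + 9*v^3 + 2*v^2 - 9*v - 4) du + (-31*u^2*v - 12*u^2 + 27*u*v^2 + 8*u*v - 9*u - 6*v^3 + 6*v) dv.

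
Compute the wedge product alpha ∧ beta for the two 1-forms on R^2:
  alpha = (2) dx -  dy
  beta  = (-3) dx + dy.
alpha ∧ beta = (-1) dx ∧ dy

Distribute the wedge, using dx_i ∧ dx_j = -dx_j ∧ dx_i and dx_i ∧ dx_i = 0. For each pair (i, j) with i < j, the coefficient of dx_i ∧ dx_j in alpha ∧ beta is (alpha_i * beta_j - alpha_j * beta_i). Collecting: alpha ∧ beta = (-1) dx ∧ dy.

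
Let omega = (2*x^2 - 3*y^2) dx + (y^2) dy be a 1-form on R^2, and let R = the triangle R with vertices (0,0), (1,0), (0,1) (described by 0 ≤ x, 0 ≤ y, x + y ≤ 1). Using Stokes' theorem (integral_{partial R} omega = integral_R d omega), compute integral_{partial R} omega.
integral_(partial R) omega = 1

Stokes: integral_partial_R omega = integral_R d omega with d omega = (∂Q/∂x - ∂P/∂y) dx ∧ dy.
  ∂Q/∂x = 0
  ∂P/∂y = -6*y
  integrand = ∂Q/∂x - ∂P/∂y = 6*y.
Integrating over R: integral_0^1 integral_0^{1-x} (6*y) dy dx = 1.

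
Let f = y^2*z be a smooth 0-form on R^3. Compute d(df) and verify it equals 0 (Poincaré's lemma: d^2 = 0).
d(df) = 0

Step 1: df = sum_i (∂f/∂x_i) dx_i = (0) dx + (2*y*z) dy + (y^2) dz.
Step 2: Apply d again. Using the 1-form formula, the coefficient of dx ∧ dy in d(df) is ∂^2 f/∂x ∂y - ∂^2 f/∂y ∂x = (0) - (0) = 0 (equality of mixed partials for smooth f).
Similarly for dx ∧ dz and dy ∧ dz — all coefficients vanish. So d(df) = 0.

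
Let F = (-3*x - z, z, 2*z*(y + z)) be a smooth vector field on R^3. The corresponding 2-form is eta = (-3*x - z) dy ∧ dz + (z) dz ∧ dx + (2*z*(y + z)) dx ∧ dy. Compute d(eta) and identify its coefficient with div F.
d(eta) = (2*y + 4*z - 3) dx ∧ dy ∧ dz; div F = 2*y + 4*z - 3

For a 2-form in R^3 of the form above, applying d gives a 3-form with coefficient ∂P/∂x + ∂Q/∂y + ∂R/∂z:
  ∂P/∂x = -3
  ∂Q/∂y = 0
  ∂R/∂z = 2*y + 4*z
Sum = 2*y + 4*z - 3, which is exactly div F.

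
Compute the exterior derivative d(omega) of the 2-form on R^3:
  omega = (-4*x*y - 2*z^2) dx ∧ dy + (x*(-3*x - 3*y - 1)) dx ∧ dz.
d(omega) = (3*x - 4*z) dx ∧ dy ∧ dz

For a 2-form omega = sum_{i<j} g_{ij} dx_i ∧ dx_j, the exterior derivative is
  d(omega) = sum_{i<j} d(g_{ij}) ∧ dx_i ∧ dx_j = sum_{i<j, k} (∂g_{ij}/∂x_k) dx_k ∧ dx_i ∧ dx_j.
Expand each term, using dx_k ∧ dx_i ∧ dx_j = sgn(permutation) dx_{(a)} ∧ dx_{(b)} ∧ dx_{(c)} with (a < b < c) sorted:
  d(-4*x*y - 2*z^2) includes (∂/∂z)(-4*x*y - 2*z^2) dz = (-4*z) dz, which multiplied by dx ∧ dy gives (-4*z) dx ∧ dy ∧ dz
  d(x*(-3*x - 3*y - 1)) includes (∂/∂y)(x*(-3*x - 3*y - 1)) dy = (-3*x) dy, which multiplied by dx ∧ dz gives (3*x) dx ∧ dy ∧ dz
Collecting like 3-forms: d(omega) = (3*x - 4*z) dx ∧ dy ∧ dz.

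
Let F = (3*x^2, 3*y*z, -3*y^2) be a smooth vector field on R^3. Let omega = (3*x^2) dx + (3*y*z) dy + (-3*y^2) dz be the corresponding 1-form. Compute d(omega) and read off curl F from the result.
d(omega) = (-9*y) dy ∧ dz + (0) dz ∧ dx + (0) dx ∧ dy; curl F = (-9*y, 0, 0)

d omega = sum_{i<j} (∂f_j/∂x_i - ∂f_i/∂x_j) dx_i ∧ dx_j. Under the identification (dy ∧ dz, dz ∧ dx, dx ∧ dy) ↔ (e_x, e_y, e_z), the coefficients are exactly the components of curl F. Compute:
  ∂R/∂y - ∂Q/∂z = (-6*y) - (3*y) = -9*y
  ∂P/∂z - ∂R/∂x = (0) - (0) = 0
  ∂Q/∂x - ∂P/∂y = (0) - (0) = 0.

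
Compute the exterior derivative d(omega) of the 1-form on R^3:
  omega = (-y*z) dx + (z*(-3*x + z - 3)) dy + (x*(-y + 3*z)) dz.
d(omega) = (-2*z) dx ∧ dy + (3*z) dx ∧ dz + (2*x - 2*z + 3) dy ∧ dz

For a 1-form omega = sum_i f_i dx_i, the exterior derivative is
  d(omega) = sum_{i < j} (∂f_j/∂x_i - ∂f_i/∂x_j) dx_i ∧ dx_j.
  coefficient of dx ∧ dy: ∂f_2/∂x - ∂f_1/∂y = ∂(z*(-3*x + z - 3))/∂x - ∂(-y*z)/∂y = -2*z
  coefficient of dx ∧ dz: ∂f_3/∂x - ∂f_1/∂z = ∂(x*(-y + 3*z))/∂x - ∂(-y*z)/∂z = 3*z
  coefficient of dy ∧ dz: ∂f_3/∂y - ∂f_2/∂z = ∂(x*(-y + 3*z))/∂y - ∂(z*(-3*x + z - 3))/∂z = 2*x - 2*z + 3
Assembling: d(omega) = (-2*z) dx ∧ dy + (3*z) dx ∧ dz + (2*x - 2*z + 3) dy ∧ dz.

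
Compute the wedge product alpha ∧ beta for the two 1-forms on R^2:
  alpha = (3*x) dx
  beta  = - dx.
alpha ∧ beta = 0

Distribute the wedge, using dx_i ∧ dx_j = -dx_j ∧ dx_i and dx_i ∧ dx_i = 0. For each pair (i, j) with i < j, the coefficient of dx_i ∧ dx_j in alpha ∧ beta is (alpha_i * beta_j - alpha_j * beta_i). Collecting: alpha ∧ beta = 0.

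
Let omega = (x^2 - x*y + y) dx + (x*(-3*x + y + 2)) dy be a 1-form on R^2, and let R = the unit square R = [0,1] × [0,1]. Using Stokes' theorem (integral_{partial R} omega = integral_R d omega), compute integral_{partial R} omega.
integral_(partial R) omega = -1

Stokes: integral_partial_R omega = integral_R d omega with d omega = (∂Q/∂x - ∂P/∂y) dx ∧ dy.
  ∂Q/∂x = -6*x + y + 2
  ∂P/∂y = 1 - x
  integrand = ∂Q/∂x - ∂P/∂y = -5*x + y + 1.
Integrating over R: integral_0^1 integral_0^1 (-5*x + y + 1) dx dy = -1.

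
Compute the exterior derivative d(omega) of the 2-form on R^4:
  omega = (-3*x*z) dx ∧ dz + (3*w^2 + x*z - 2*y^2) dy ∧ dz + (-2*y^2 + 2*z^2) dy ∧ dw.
d(omega) = (z) dx ∧ dy ∧ dz + (6*w - 4*z) dy ∧ dz ∧ dw

For a 2-form omega = sum_{i<j} g_{ij} dx_i ∧ dx_j, the exterior derivative is
  d(omega) = sum_{i<j} d(g_{ij}) ∧ dx_i ∧ dx_j = sum_{i<j, k} (∂g_{ij}/∂x_k) dx_k ∧ dx_i ∧ dx_j.
Expand each term, using dx_k ∧ dx_i ∧ dx_j = sgn(permutation) dx_{(a)} ∧ dx_{(b)} ∧ dx_{(c)} with (a < b < c) sorted:
  d(3*w^2 + x*z - 2*y^2) includes (∂/∂x)(3*w^2 + x*z - 2*y^2) dx = (z) dx, which multiplied by dy ∧ dz gives (z) dx ∧ dy ∧ dz
  d(3*w^2 + x*z - 2*y^2) includes (∂/∂w)(3*w^2 + x*z - 2*y^2) dw = (6*w) dw, which multiplied by dy ∧ dz gives (6*w) dy ∧ dz ∧ dw
  d(-2*y^2 + 2*z^2) includes (∂/∂z)(-2*y^2 + 2*z^2) dz = (4*z) dz, which multiplied by dy ∧ dw gives (-4*z) dy ∧ dz ∧ dw
Collecting like 3-forms: d(omega) = (z) dx ∧ dy ∧ dz + (6*w - 4*z) dy ∧ dz ∧ dw.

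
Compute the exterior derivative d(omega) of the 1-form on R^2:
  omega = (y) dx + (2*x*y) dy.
d(omega) = (2*y - 1) dx ∧ dy

For a 1-form omega = sum_i f_i dx_i, the exterior derivative is
  d(omega) = sum_{i < j} (∂f_j/∂x_i - ∂f_i/∂x_j) dx_i ∧ dx_j.
  coefficient of dx ∧ dy: ∂f_2/∂x - ∂f_1/∂y = ∂(2*x*y)/∂x - ∂(y)/∂y = 2*y - 1
Assembling: d(omega) = (2*y - 1) dx ∧ dy.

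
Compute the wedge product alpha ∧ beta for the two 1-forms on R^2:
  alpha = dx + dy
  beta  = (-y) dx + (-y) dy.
alpha ∧ beta = 0

Distribute the wedge, using dx_i ∧ dx_j = -dx_j ∧ dx_i and dx_i ∧ dx_i = 0. For each pair (i, j) with i < j, the coefficient of dx_i ∧ dx_j in alpha ∧ beta is (alpha_i * beta_j - alpha_j * beta_i). Collecting: alpha ∧ beta = 0.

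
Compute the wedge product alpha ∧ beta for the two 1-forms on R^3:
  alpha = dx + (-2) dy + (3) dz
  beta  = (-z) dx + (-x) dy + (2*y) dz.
alpha ∧ beta = (-x - 2*z) dx ∧ dy + (2*y + 3*z) dx ∧ dz + (3*x - 4*y) dy ∧ dz

Distribute the wedge, using dx_i ∧ dx_j = -dx_j ∧ dx_i and dx_i ∧ dx_i = 0. For each pair (i, j) with i < j, the coefficient of dx_i ∧ dx_j in alpha ∧ beta is (alpha_i * beta_j - alpha_j * beta_i). Collecting: alpha ∧ beta = (-x - 2*z) dx ∧ dy + (2*y + 3*z) dx ∧ dz + (3*x - 4*y) dy ∧ dz.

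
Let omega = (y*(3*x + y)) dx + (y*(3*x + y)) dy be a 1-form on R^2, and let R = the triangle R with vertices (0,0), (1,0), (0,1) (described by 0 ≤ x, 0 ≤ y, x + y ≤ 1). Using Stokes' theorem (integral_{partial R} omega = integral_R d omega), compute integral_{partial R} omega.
integral_(partial R) omega = -1/3

Stokes: integral_partial_R omega = integral_R d omega with d omega = (∂Q/∂x - ∂P/∂y) dx ∧ dy.
  ∂Q/∂x = 3*y
  ∂P/∂y = 3*x + 2*y
  integrand = ∂Q/∂x - ∂P/∂y = -3*x + y.
Integrating over R: integral_0^1 integral_0^{1-x} (-3*x + y) dy dx = -1/3.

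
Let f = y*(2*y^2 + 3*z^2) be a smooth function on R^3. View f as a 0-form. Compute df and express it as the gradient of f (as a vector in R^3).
df = (0) dx + (6*y^2 + 3*z^2) dy + (6*y*z) dz; grad f = (0, 6*y^2 + 3*z^2, 6*y*z)

For a 0-form f, d f = (∂f/∂x) dx + (∂f/∂y) dy + (∂f/∂z) dz. The components of the vector representation are exactly the entries of grad f in Cartesian coordinates:
  ∂f/∂x = 0
  ∂f/∂y = 6*y^2 + 3*z^2
  ∂f/∂z = 6*y*z.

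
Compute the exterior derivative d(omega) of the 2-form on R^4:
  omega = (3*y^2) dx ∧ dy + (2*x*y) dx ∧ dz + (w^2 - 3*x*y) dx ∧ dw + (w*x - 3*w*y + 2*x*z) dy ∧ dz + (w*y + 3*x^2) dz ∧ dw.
d(omega) = (w - 2*x + 2*z) dx ∧ dy ∧ dz + (3*x) dx ∧ dy ∧ dw + (w + x - 3*y) dy ∧ dz ∧ dw + (6*x) dx ∧ dz ∧ dw

For a 2-form omega = sum_{i<j} g_{ij} dx_i ∧ dx_j, the exterior derivative is
  d(omega) = sum_{i<j} d(g_{ij}) ∧ dx_i ∧ dx_j = sum_{i<j, k} (∂g_{ij}/∂x_k) dx_k ∧ dx_i ∧ dx_j.
Expand each term, using dx_k ∧ dx_i ∧ dx_j = sgn(permutation) dx_{(a)} ∧ dx_{(b)} ∧ dx_{(c)} with (a < b < c) sorted:
  d(2*x*y) includes (∂/∂y)(2*x*y) dy = (2*x) dy, which multiplied by dx ∧ dz gives (-2*x) dx ∧ dy ∧ dz
  d(w^2 - 3*x*y) includes (∂/∂y)(w^2 - 3*x*y) dy = (-3*x) dy, which multiplied by dx ∧ dw gives (3*x) dx ∧ dy ∧ dw
  d(w*x - 3*w*y + 2*x*z) includes (∂/∂x)(w*x - 3*w*y + 2*x*z) dx = (w + 2*z) dx, which multiplied by dy ∧ dz gives (w + 2*z) dx ∧ dy ∧ dz
  d(w*x - 3*w*y + 2*x*z) includes (∂/∂w)(w*x - 3*w*y + 2*x*z) dw = (x - 3*y) dw, which multiplied by dy ∧ dz gives (x - 3*y) dy ∧ dz ∧ dw
  d(w*y + 3*x^2) includes (∂/∂x)(w*y + 3*x^2) dx = (6*x) dx, which multiplied by dz ∧ dw gives (6*x) dx ∧ dz ∧ dw
  d(w*y + 3*x^2) includes (∂/∂y)(w*y + 3*x^2) dy = (w) dy, which multiplied by dz ∧ dw gives (w) dy ∧ dz ∧ dw
Collecting like 3-forms: d(omega) = (w - 2*x + 2*z) dx ∧ dy ∧ dz + (3*x) dx ∧ dy ∧ dw + (w + x - 3*y) dy ∧ dz ∧ dw + (6*x) dx ∧ dz ∧ dw.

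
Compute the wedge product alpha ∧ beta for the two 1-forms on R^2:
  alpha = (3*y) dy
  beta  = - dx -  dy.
alpha ∧ beta = (3*y) dx ∧ dy

Distribute the wedge, using dx_i ∧ dx_j = -dx_j ∧ dx_i and dx_i ∧ dx_i = 0. For each pair (i, j) with i < j, the coefficient of dx_i ∧ dx_j in alpha ∧ beta is (alpha_i * beta_j - alpha_j * beta_i). Collecting: alpha ∧ beta = (3*y) dx ∧ dy.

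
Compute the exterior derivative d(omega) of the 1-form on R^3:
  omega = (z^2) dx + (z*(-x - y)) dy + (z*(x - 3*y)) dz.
d(omega) = (-z) dx ∧ dy + (-z) dx ∧ dz + (x + y - 3*z) dy ∧ dz

For a 1-form omega = sum_i f_i dx_i, the exterior derivative is
  d(omega) = sum_{i < j} (∂f_j/∂x_i - ∂f_i/∂x_j) dx_i ∧ dx_j.
  coefficient of dx ∧ dy: ∂f_2/∂x - ∂f_1/∂y = ∂(z*(-x - y))/∂x - ∂(z^2)/∂y = -z
  coefficient of dx ∧ dz: ∂f_3/∂x - ∂f_1/∂z = ∂(z*(x - 3*y))/∂x - ∂(z^2)/∂z = -z
  coefficient of dy ∧ dz: ∂f_3/∂y - ∂f_2/∂z = ∂(z*(x - 3*y))/∂y - ∂(z*(-x - y))/∂z = x + y - 3*z
Assembling: d(omega) = (-z) dx ∧ dy + (-z) dx ∧ dz + (x + y - 3*z) dy ∧ dz.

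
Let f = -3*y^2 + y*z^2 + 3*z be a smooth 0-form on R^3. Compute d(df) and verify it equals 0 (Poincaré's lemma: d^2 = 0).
d(df) = 0

Step 1: df = sum_i (∂f/∂x_i) dx_i = (0) dx + (-6*y + z^2) dy + (2*y*z + 3) dz.
Step 2: Apply d again. Using the 1-form formula, the coefficient of dx ∧ dy in d(df) is ∂^2 f/∂x ∂y - ∂^2 f/∂y ∂x = (0) - (0) = 0 (equality of mixed partials for smooth f).
Similarly for dx ∧ dz and dy ∧ dz — all coefficients vanish. So d(df) = 0.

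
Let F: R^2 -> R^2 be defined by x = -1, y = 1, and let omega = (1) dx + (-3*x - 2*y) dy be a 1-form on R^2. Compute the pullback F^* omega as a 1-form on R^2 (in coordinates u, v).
F^* omega = 0

Using F^*(f dg) = (f ∘ F) d(g ∘ F), substitute each coordinate x_i by F_i(u, v) in f_i, and replace dx_i by d F_i = (∂F_i/∂u) du + (∂F_i/∂v) dv.
  For the x component: f_1(F) = 1; d F_1 = (0) du + (0) dv
  For the y component: f_2(F) = 1; d F_2 = (0) du + (0) dv
Combining and collecting du, dv coefficients:
  coeff of du: 0
  coeff of dv: 0
F^* omega = 0.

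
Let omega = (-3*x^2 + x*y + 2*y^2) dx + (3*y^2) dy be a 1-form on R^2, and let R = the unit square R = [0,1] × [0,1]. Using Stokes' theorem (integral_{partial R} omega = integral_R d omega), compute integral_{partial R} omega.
integral_(partial R) omega = -5/2

Stokes: integral_partial_R omega = integral_R d omega with d omega = (∂Q/∂x - ∂P/∂y) dx ∧ dy.
  ∂Q/∂x = 0
  ∂P/∂y = x + 4*y
  integrand = ∂Q/∂x - ∂P/∂y = -x - 4*y.
Integrating over R: integral_0^1 integral_0^1 (-x - 4*y) dx dy = -5/2.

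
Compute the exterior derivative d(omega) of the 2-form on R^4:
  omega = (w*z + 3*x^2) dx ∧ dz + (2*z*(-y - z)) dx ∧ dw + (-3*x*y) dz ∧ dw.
d(omega) = (-y + 5*z) dx ∧ dz ∧ dw + (2*z) dx ∧ dy ∧ dw + (-3*x) dy ∧ dz ∧ dw

For a 2-form omega = sum_{i<j} g_{ij} dx_i ∧ dx_j, the exterior derivative is
  d(omega) = sum_{i<j} d(g_{ij}) ∧ dx_i ∧ dx_j = sum_{i<j, k} (∂g_{ij}/∂x_k) dx_k ∧ dx_i ∧ dx_j.
Expand each term, using dx_k ∧ dx_i ∧ dx_j = sgn(permutation) dx_{(a)} ∧ dx_{(b)} ∧ dx_{(c)} with (a < b < c) sorted:
  d(w*z + 3*x^2) includes (∂/∂w)(w*z + 3*x^2) dw = (z) dw, which multiplied by dx ∧ dz gives (z) dx ∧ dz ∧ dw
  d(2*z*(-y - z)) includes (∂/∂y)(2*z*(-y - z)) dy = (-2*z) dy, which multiplied by dx ∧ dw gives (2*z) dx ∧ dy ∧ dw
  d(2*z*(-y - z)) includes (∂/∂z)(2*z*(-y - z)) dz = (-2*y - 4*z) dz, which multiplied by dx ∧ dw gives (2*y + 4*z) dx ∧ dz ∧ dw
  d(-3*x*y) includes (∂/∂x)(-3*x*y) dx = (-3*y) dx, which multiplied by dz ∧ dw gives (-3*y) dx ∧ dz ∧ dw
  d(-3*x*y) includes (∂/∂y)(-3*x*y) dy = (-3*x) dy, which multiplied by dz ∧ dw gives (-3*x) dy ∧ dz ∧ dw
Collecting like 3-forms: d(omega) = (-y + 5*z) dx ∧ dz ∧ dw + (2*z) dx ∧ dy ∧ dw + (-3*x) dy ∧ dz ∧ dw.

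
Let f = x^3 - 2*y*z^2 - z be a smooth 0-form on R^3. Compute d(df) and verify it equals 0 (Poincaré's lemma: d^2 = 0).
d(df) = 0

Step 1: df = sum_i (∂f/∂x_i) dx_i = (3*x^2) dx + (-2*z^2) dy + (-4*y*z - 1) dz.
Step 2: Apply d again. Using the 1-form formula, the coefficient of dx ∧ dy in d(df) is ∂^2 f/∂x ∂y - ∂^2 f/∂y ∂x = (0) - (0) = 0 (equality of mixed partials for smooth f).
Similarly for dx ∧ dz and dy ∧ dz — all coefficients vanish. So d(df) = 0.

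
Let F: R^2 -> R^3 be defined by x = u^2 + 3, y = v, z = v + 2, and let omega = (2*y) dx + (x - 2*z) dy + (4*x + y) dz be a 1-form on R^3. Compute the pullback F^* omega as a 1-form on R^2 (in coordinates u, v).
F^* omega = (4*u*v) du + (5*u^2 - v + 11) dv

Using F^*(f dg) = (f ∘ F) d(g ∘ F), substitute each coordinate x_i by F_i(u, v) in f_i, and replace dx_i by d F_i = (∂F_i/∂u) du + (∂F_i/∂v) dv.
  For the x component: f_1(F) = 2*v; d F_1 = (2*u) du + (0) dv
  For the y component: f_2(F) = u^2 - 2*v - 1; d F_2 = (0) du + (1) dv
  For the z component: f_3(F) = 4*u^2 + v + 12; d F_3 = (0) du + (1) dv
Combining and collecting du, dv coefficients:
  coeff of du: 4*u*v
  coeff of dv: 5*u^2 - v + 11
F^* omega = (4*u*v) du + (5*u^2 - v + 11) dv.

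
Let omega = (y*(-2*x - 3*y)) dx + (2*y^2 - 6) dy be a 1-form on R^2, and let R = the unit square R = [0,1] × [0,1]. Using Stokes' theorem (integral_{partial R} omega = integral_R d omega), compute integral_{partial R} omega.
integral_(partial R) omega = 4

Stokes: integral_partial_R omega = integral_R d omega with d omega = (∂Q/∂x - ∂P/∂y) dx ∧ dy.
  ∂Q/∂x = 0
  ∂P/∂y = -2*x - 6*y
  integrand = ∂Q/∂x - ∂P/∂y = 2*x + 6*y.
Integrating over R: integral_0^1 integral_0^1 (2*x + 6*y) dx dy = 4.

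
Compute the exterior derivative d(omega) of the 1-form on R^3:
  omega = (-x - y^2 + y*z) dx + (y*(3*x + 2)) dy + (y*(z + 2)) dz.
d(omega) = (5*y - z) dx ∧ dy + (-y) dx ∧ dz + (z + 2) dy ∧ dz

For a 1-form omega = sum_i f_i dx_i, the exterior derivative is
  d(omega) = sum_{i < j} (∂f_j/∂x_i - ∂f_i/∂x_j) dx_i ∧ dx_j.
  coefficient of dx ∧ dy: ∂f_2/∂x - ∂f_1/∂y = ∂(y*(3*x + 2))/∂x - ∂(-x - y^2 + y*z)/∂y = 5*y - z
  coefficient of dx ∧ dz: ∂f_3/∂x - ∂f_1/∂z = ∂(y*(z + 2))/∂x - ∂(-x - y^2 + y*z)/∂z = -y
  coefficient of dy ∧ dz: ∂f_3/∂y - ∂f_2/∂z = ∂(y*(z + 2))/∂y - ∂(y*(3*x + 2))/∂z = z + 2
Assembling: d(omega) = (5*y - z) dx ∧ dy + (-y) dx ∧ dz + (z + 2) dy ∧ dz.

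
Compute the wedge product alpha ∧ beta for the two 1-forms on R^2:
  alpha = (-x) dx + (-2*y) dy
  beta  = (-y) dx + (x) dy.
alpha ∧ beta = (-x^2 - 2*y^2) dx ∧ dy

Distribute the wedge, using dx_i ∧ dx_j = -dx_j ∧ dx_i and dx_i ∧ dx_i = 0. For each pair (i, j) with i < j, the coefficient of dx_i ∧ dx_j in alpha ∧ beta is (alpha_i * beta_j - alpha_j * beta_i). Collecting: alpha ∧ beta = (-x^2 - 2*y^2) dx ∧ dy.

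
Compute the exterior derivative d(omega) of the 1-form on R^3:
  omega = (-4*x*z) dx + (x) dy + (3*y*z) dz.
d(omega) = (1) dx ∧ dy + (4*x) dx ∧ dz + (3*z) dy ∧ dz

For a 1-form omega = sum_i f_i dx_i, the exterior derivative is
  d(omega) = sum_{i < j} (∂f_j/∂x_i - ∂f_i/∂x_j) dx_i ∧ dx_j.
  coefficient of dx ∧ dy: ∂f_2/∂x - ∂f_1/∂y = ∂(x)/∂x - ∂(-4*x*z)/∂y = 1
  coefficient of dx ∧ dz: ∂f_3/∂x - ∂f_1/∂z = ∂(3*y*z)/∂x - ∂(-4*x*z)/∂z = 4*x
  coefficient of dy ∧ dz: ∂f_3/∂y - ∂f_2/∂z = ∂(3*y*z)/∂y - ∂(x)/∂z = 3*z
Assembling: d(omega) = (1) dx ∧ dy + (4*x) dx ∧ dz + (3*z) dy ∧ dz.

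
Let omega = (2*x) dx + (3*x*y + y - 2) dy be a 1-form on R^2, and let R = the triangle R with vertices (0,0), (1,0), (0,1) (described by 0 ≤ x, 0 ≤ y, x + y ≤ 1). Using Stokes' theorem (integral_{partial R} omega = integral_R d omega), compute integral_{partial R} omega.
integral_(partial R) omega = 1/2

Stokes: integral_partial_R omega = integral_R d omega with d omega = (∂Q/∂x - ∂P/∂y) dx ∧ dy.
  ∂Q/∂x = 3*y
  ∂P/∂y = 0
  integrand = ∂Q/∂x - ∂P/∂y = 3*y.
Integrating over R: integral_0^1 integral_0^{1-x} (3*y) dy dx = 1/2.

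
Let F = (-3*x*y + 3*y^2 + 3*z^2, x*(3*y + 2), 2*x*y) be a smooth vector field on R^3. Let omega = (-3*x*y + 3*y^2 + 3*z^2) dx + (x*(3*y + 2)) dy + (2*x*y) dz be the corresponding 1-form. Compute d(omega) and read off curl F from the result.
d(omega) = (2*x) dy ∧ dz + (-2*y + 6*z) dz ∧ dx + (3*x - 3*y + 2) dx ∧ dy; curl F = (2*x, -2*y + 6*z, 3*x - 3*y + 2)

d omega = sum_{i<j} (∂f_j/∂x_i - ∂f_i/∂x_j) dx_i ∧ dx_j. Under the identification (dy ∧ dz, dz ∧ dx, dx ∧ dy) ↔ (e_x, e_y, e_z), the coefficients are exactly the components of curl F. Compute:
  ∂R/∂y - ∂Q/∂z = (2*x) - (0) = 2*x
  ∂P/∂z - ∂R/∂x = (6*z) - (2*y) = -2*y + 6*z
  ∂Q/∂x - ∂P/∂y = (3*y + 2) - (-3*x + 6*y) = 3*x - 3*y + 2.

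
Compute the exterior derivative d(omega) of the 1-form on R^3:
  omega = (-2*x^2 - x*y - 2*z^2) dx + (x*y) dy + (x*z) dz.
d(omega) = (x + y) dx ∧ dy + (5*z) dx ∧ dz

For a 1-form omega = sum_i f_i dx_i, the exterior derivative is
  d(omega) = sum_{i < j} (∂f_j/∂x_i - ∂f_i/∂x_j) dx_i ∧ dx_j.
  coefficient of dx ∧ dy: ∂f_2/∂x - ∂f_1/∂y = ∂(x*y)/∂x - ∂(-2*x^2 - x*y - 2*z^2)/∂y = x + y
  coefficient of dx ∧ dz: ∂f_3/∂x - ∂f_1/∂z = ∂(x*z)/∂x - ∂(-2*x^2 - x*y - 2*z^2)/∂z = 5*z
Assembling: d(omega) = (x + y) dx ∧ dy + (5*z) dx ∧ dz.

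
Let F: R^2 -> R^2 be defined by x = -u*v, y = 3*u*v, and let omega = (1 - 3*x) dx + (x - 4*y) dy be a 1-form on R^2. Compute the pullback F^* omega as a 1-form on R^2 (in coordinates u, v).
F^* omega = (v*(-42*u*v - 1)) du + (u*(-42*u*v - 1)) dv

Using F^*(f dg) = (f ∘ F) d(g ∘ F), substitute each coordinate x_i by F_i(u, v) in f_i, and replace dx_i by d F_i = (∂F_i/∂u) du + (∂F_i/∂v) dv.
  For the x component: f_1(F) = 3*u*v + 1; d F_1 = (-v) du + (-u) dv
  For the y component: f_2(F) = -13*u*v; d F_2 = (3*v) du + (3*u) dv
Combining and collecting du, dv coefficients:
  coeff of du: v*(-42*u*v - 1)
  coeff of dv: u*(-42*u*v - 1)
F^* omega = (v*(-42*u*v - 1)) du + (u*(-42*u*v - 1)) dv.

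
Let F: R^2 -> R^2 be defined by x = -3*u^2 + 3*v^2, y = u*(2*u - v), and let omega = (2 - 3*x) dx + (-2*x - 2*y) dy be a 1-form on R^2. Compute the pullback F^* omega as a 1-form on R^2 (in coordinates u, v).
F^* omega = (-46*u^3 + 6*u^2*v + 28*u*v^2 - 12*u + 6*v^3) du + (-2*u^3 + 52*u^2*v + 6*u*v^2 - 54*v^3 + 12*v) dv

Using F^*(f dg) = (f ∘ F) d(g ∘ F), substitute each coordinate x_i by F_i(u, v) in f_i, and replace dx_i by d F_i = (∂F_i/∂u) du + (∂F_i/∂v) dv.
  For the x component: f_1(F) = 9*u^2 - 9*v^2 + 2; d F_1 = (-6*u) du + (6*v) dv
  For the y component: f_2(F) = 2*u^2 + 2*u*v - 6*v^2; d F_2 = (4*u - v) du + (-u) dv
Combining and collecting du, dv coefficients:
  coeff of du: -46*u^3 + 6*u^2*v + 28*u*v^2 - 12*u + 6*v^3
  coeff of dv: -2*u^3 + 52*u^2*v + 6*u*v^2 - 54*v^3 + 12*v
F^* omega = (-46*u^3 + 6*u^2*v + 28*u*v^2 - 12*u + 6*v^3) du + (-2*u^3 + 52*u^2*v + 6*u*v^2 - 54*v^3 + 12*v) dv.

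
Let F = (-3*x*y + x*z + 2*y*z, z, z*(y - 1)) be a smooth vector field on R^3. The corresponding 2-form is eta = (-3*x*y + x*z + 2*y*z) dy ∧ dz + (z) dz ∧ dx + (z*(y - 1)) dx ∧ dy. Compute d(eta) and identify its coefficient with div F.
d(eta) = (-2*y + z - 1) dx ∧ dy ∧ dz; div F = -2*y + z - 1

For a 2-form in R^3 of the form above, applying d gives a 3-form with coefficient ∂P/∂x + ∂Q/∂y + ∂R/∂z:
  ∂P/∂x = -3*y + z
  ∂Q/∂y = 0
  ∂R/∂z = y - 1
Sum = -2*y + z - 1, which is exactly div F.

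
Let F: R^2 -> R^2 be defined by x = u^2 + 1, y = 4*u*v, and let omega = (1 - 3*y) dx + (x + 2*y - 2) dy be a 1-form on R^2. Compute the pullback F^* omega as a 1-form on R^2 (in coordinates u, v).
F^* omega = (-20*u^2*v + 32*u*v^2 + 2*u - 4*v) du + (4*u*(u^2 + 8*u*v - 1)) dv

Using F^*(f dg) = (f ∘ F) d(g ∘ F), substitute each coordinate x_i by F_i(u, v) in f_i, and replace dx_i by d F_i = (∂F_i/∂u) du + (∂F_i/∂v) dv.
  For the x component: f_1(F) = -12*u*v + 1; d F_1 = (2*u) du + (0) dv
  For the y component: f_2(F) = u^2 + 8*u*v - 1; d F_2 = (4*v) du + (4*u) dv
Combining and collecting du, dv coefficients:
  coeff of du: -20*u^2*v + 32*u*v^2 + 2*u - 4*v
  coeff of dv: 4*u*(u^2 + 8*u*v - 1)
F^* omega = (-20*u^2*v + 32*u*v^2 + 2*u - 4*v) du + (4*u*(u^2 + 8*u*v - 1)) dv.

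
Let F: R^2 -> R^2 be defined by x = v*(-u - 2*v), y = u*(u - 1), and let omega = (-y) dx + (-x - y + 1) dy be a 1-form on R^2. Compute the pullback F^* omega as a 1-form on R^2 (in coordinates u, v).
F^* omega = (-2*u^3 + 3*u^2*v + 3*u^2 + 4*u*v^2 - 2*u*v + u - 2*v^2 - 1) du + (u*(u^2 + 4*u*v - u - 4*v)) dv

Using F^*(f dg) = (f ∘ F) d(g ∘ F), substitute each coordinate x_i by F_i(u, v) in f_i, and replace dx_i by d F_i = (∂F_i/∂u) du + (∂F_i/∂v) dv.
  For the x component: f_1(F) = u*(1 - u); d F_1 = (-v) du + (-u - 4*v) dv
  For the y component: f_2(F) = -u^2 + u*v + u + 2*v^2 + 1; d F_2 = (2*u - 1) du + (0) dv
Combining and collecting du, dv coefficients:
  coeff of du: -2*u^3 + 3*u^2*v + 3*u^2 + 4*u*v^2 - 2*u*v + u - 2*v^2 - 1
  coeff of dv: u*(u^2 + 4*u*v - u - 4*v)
F^* omega = (-2*u^3 + 3*u^2*v + 3*u^2 + 4*u*v^2 - 2*u*v + u - 2*v^2 - 1) du + (u*(u^2 + 4*u*v - u - 4*v)) dv.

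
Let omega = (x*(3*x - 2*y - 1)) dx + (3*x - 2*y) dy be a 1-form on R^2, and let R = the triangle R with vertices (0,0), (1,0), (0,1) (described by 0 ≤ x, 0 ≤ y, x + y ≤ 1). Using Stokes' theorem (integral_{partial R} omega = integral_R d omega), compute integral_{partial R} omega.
integral_(partial R) omega = 11/6

Stokes: integral_partial_R omega = integral_R d omega with d omega = (∂Q/∂x - ∂P/∂y) dx ∧ dy.
  ∂Q/∂x = 3
  ∂P/∂y = -2*x
  integrand = ∂Q/∂x - ∂P/∂y = 2*x + 3.
Integrating over R: integral_0^1 integral_0^{1-x} (2*x + 3) dy dx = 11/6.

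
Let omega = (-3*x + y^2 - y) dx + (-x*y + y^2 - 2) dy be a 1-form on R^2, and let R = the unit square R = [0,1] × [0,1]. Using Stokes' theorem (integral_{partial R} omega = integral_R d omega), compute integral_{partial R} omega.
integral_(partial R) omega = -1/2

Stokes: integral_partial_R omega = integral_R d omega with d omega = (∂Q/∂x - ∂P/∂y) dx ∧ dy.
  ∂Q/∂x = -y
  ∂P/∂y = 2*y - 1
  integrand = ∂Q/∂x - ∂P/∂y = 1 - 3*y.
Integrating over R: integral_0^1 integral_0^1 (1 - 3*y) dx dy = -1/2.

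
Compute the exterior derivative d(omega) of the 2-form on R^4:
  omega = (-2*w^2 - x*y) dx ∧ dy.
d(omega) = (-4*w) dx ∧ dy ∧ dw

For a 2-form omega = sum_{i<j} g_{ij} dx_i ∧ dx_j, the exterior derivative is
  d(omega) = sum_{i<j} d(g_{ij}) ∧ dx_i ∧ dx_j = sum_{i<j, k} (∂g_{ij}/∂x_k) dx_k ∧ dx_i ∧ dx_j.
Expand each term, using dx_k ∧ dx_i ∧ dx_j = sgn(permutation) dx_{(a)} ∧ dx_{(b)} ∧ dx_{(c)} with (a < b < c) sorted:
  d(-2*w^2 - x*y) includes (∂/∂w)(-2*w^2 - x*y) dw = (-4*w) dw, which multiplied by dx ∧ dy gives (-4*w) dx ∧ dy ∧ dw
Collecting like 3-forms: d(omega) = (-4*w) dx ∧ dy ∧ dw.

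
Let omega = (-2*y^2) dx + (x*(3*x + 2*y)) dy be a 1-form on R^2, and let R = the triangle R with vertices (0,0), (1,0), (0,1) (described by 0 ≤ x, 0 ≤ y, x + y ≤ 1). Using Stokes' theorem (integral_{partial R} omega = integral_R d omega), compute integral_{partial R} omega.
integral_(partial R) omega = 2

Stokes: integral_partial_R omega = integral_R d omega with d omega = (∂Q/∂x - ∂P/∂y) dx ∧ dy.
  ∂Q/∂x = 6*x + 2*y
  ∂P/∂y = -4*y
  integrand = ∂Q/∂x - ∂P/∂y = 6*x + 6*y.
Integrating over R: integral_0^1 integral_0^{1-x} (6*x + 6*y) dy dx = 2.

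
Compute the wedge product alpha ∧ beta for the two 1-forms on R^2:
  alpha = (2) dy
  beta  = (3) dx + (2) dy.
alpha ∧ beta = (-6) dx ∧ dy

Distribute the wedge, using dx_i ∧ dx_j = -dx_j ∧ dx_i and dx_i ∧ dx_i = 0. For each pair (i, j) with i < j, the coefficient of dx_i ∧ dx_j in alpha ∧ beta is (alpha_i * beta_j - alpha_j * beta_i). Collecting: alpha ∧ beta = (-6) dx ∧ dy.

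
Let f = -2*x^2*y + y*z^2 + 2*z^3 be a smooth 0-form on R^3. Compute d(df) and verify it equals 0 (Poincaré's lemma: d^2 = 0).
d(df) = 0

Step 1: df = sum_i (∂f/∂x_i) dx_i = (-4*x*y) dx + (-2*x^2 + z^2) dy + (2*z*(y + 3*z)) dz.
Step 2: Apply d again. Using the 1-form formula, the coefficient of dx ∧ dy in d(df) is ∂^2 f/∂x ∂y - ∂^2 f/∂y ∂x = (-4*x) - (-4*x) = 0 (equality of mixed partials for smooth f).
Similarly for dx ∧ dz and dy ∧ dz — all coefficients vanish. So d(df) = 0.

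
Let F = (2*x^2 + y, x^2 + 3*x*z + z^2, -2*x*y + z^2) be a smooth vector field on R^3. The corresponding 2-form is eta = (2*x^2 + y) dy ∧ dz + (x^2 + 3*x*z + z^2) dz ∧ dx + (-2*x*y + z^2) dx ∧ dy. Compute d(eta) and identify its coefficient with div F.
d(eta) = (4*x + 2*z) dx ∧ dy ∧ dz; div F = 4*x + 2*z

For a 2-form in R^3 of the form above, applying d gives a 3-form with coefficient ∂P/∂x + ∂Q/∂y + ∂R/∂z:
  ∂P/∂x = 4*x
  ∂Q/∂y = 0
  ∂R/∂z = 2*z
Sum = 4*x + 2*z, which is exactly div F.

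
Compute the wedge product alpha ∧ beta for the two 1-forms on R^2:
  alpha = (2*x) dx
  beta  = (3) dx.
alpha ∧ beta = 0

Distribute the wedge, using dx_i ∧ dx_j = -dx_j ∧ dx_i and dx_i ∧ dx_i = 0. For each pair (i, j) with i < j, the coefficient of dx_i ∧ dx_j in alpha ∧ beta is (alpha_i * beta_j - alpha_j * beta_i). Collecting: alpha ∧ beta = 0.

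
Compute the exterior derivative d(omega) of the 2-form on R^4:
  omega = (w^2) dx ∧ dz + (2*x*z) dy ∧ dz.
d(omega) = (2*w) dx ∧ dz ∧ dw + (2*z) dx ∧ dy ∧ dz

For a 2-form omega = sum_{i<j} g_{ij} dx_i ∧ dx_j, the exterior derivative is
  d(omega) = sum_{i<j} d(g_{ij}) ∧ dx_i ∧ dx_j = sum_{i<j, k} (∂g_{ij}/∂x_k) dx_k ∧ dx_i ∧ dx_j.
Expand each term, using dx_k ∧ dx_i ∧ dx_j = sgn(permutation) dx_{(a)} ∧ dx_{(b)} ∧ dx_{(c)} with (a < b < c) sorted:
  d(w^2) includes (∂/∂w)(w^2) dw = (2*w) dw, which multiplied by dx ∧ dz gives (2*w) dx ∧ dz ∧ dw
  d(2*x*z) includes (∂/∂x)(2*x*z) dx = (2*z) dx, which multiplied by dy ∧ dz gives (2*z) dx ∧ dy ∧ dz
Collecting like 3-forms: d(omega) = (2*w) dx ∧ dz ∧ dw + (2*z) dx ∧ dy ∧ dz.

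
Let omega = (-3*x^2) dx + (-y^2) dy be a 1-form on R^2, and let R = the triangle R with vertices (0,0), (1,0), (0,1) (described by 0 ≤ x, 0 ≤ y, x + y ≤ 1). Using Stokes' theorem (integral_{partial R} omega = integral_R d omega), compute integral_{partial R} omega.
integral_(partial R) omega = 0

Stokes: integral_partial_R omega = integral_R d omega with d omega = (∂Q/∂x - ∂P/∂y) dx ∧ dy.
  ∂Q/∂x = 0
  ∂P/∂y = 0
  integrand = ∂Q/∂x - ∂P/∂y = 0.
Integrating over R: integral_0^1 integral_0^{1-x} (0) dy dx = 0.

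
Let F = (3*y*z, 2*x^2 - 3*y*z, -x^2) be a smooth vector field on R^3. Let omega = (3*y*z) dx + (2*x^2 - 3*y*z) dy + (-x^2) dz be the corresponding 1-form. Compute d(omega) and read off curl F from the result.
d(omega) = (3*y) dy ∧ dz + (2*x + 3*y) dz ∧ dx + (4*x - 3*z) dx ∧ dy; curl F = (3*y, 2*x + 3*y, 4*x - 3*z)

d omega = sum_{i<j} (∂f_j/∂x_i - ∂f_i/∂x_j) dx_i ∧ dx_j. Under the identification (dy ∧ dz, dz ∧ dx, dx ∧ dy) ↔ (e_x, e_y, e_z), the coefficients are exactly the components of curl F. Compute:
  ∂R/∂y - ∂Q/∂z = (0) - (-3*y) = 3*y
  ∂P/∂z - ∂R/∂x = (3*y) - (-2*x) = 2*x + 3*y
  ∂Q/∂x - ∂P/∂y = (4*x) - (3*z) = 4*x - 3*z.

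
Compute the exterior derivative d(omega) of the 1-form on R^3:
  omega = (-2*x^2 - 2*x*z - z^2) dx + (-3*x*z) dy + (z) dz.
d(omega) = (-3*z) dx ∧ dy + (2*x + 2*z) dx ∧ dz + (3*x) dy ∧ dz

For a 1-form omega = sum_i f_i dx_i, the exterior derivative is
  d(omega) = sum_{i < j} (∂f_j/∂x_i - ∂f_i/∂x_j) dx_i ∧ dx_j.
  coefficient of dx ∧ dy: ∂f_2/∂x - ∂f_1/∂y = ∂(-3*x*z)/∂x - ∂(-2*x^2 - 2*x*z - z^2)/∂y = -3*z
  coefficient of dx ∧ dz: ∂f_3/∂x - ∂f_1/∂z = ∂(z)/∂x - ∂(-2*x^2 - 2*x*z - z^2)/∂z = 2*x + 2*z
  coefficient of dy ∧ dz: ∂f_3/∂y - ∂f_2/∂z = ∂(z)/∂y - ∂(-3*x*z)/∂z = 3*x
Assembling: d(omega) = (-3*z) dx ∧ dy + (2*x + 2*z) dx ∧ dz + (3*x) dy ∧ dz.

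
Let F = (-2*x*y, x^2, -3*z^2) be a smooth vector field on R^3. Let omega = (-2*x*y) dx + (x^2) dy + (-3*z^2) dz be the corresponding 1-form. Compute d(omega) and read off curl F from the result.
d(omega) = (0) dy ∧ dz + (0) dz ∧ dx + (4*x) dx ∧ dy; curl F = (0, 0, 4*x)

d omega = sum_{i<j} (∂f_j/∂x_i - ∂f_i/∂x_j) dx_i ∧ dx_j. Under the identification (dy ∧ dz, dz ∧ dx, dx ∧ dy) ↔ (e_x, e_y, e_z), the coefficients are exactly the components of curl F. Compute:
  ∂R/∂y - ∂Q/∂z = (0) - (0) = 0
  ∂P/∂z - ∂R/∂x = (0) - (0) = 0
  ∂Q/∂x - ∂P/∂y = (2*x) - (-2*x) = 4*x.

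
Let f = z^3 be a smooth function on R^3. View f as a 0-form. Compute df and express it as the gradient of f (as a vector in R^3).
df = (0) dx + (0) dy + (3*z^2) dz; grad f = (0, 0, 3*z^2)

For a 0-form f, d f = (∂f/∂x) dx + (∂f/∂y) dy + (∂f/∂z) dz. The components of the vector representation are exactly the entries of grad f in Cartesian coordinates:
  ∂f/∂x = 0
  ∂f/∂y = 0
  ∂f/∂z = 3*z^2.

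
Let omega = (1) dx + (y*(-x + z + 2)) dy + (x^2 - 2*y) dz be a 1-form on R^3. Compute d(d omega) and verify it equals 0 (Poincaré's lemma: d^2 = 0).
d(d omega) = 0

Step 1: d omega = sum_{i<j} (∂f_j/∂x_i - ∂f_i/∂x_j) dx_i ∧ dx_j:
  coeff of dx ∧ dy: -y
  coeff of dx ∧ dz: 2*x
  coeff of dy ∧ dz: -y - 2
Step 2: Apply d again to each 2-form coefficient. The only possible 3-form in R^3 is dx ∧ dy ∧ dz, with coefficient
  ∂(coeff of dy∧dz)/∂x - ∂(coeff of dx∧dz)/∂y + ∂(coeff of dx∧dy)/∂z
  = ∂/∂x (-y - 2) - ∂/∂y (2*x) + ∂/∂z (-y).
Each of these terms simplifies to sums of mixed partials that cancel in pairs. The result is 0 (by equality of mixed partials for smooth functions — Schwarz / Clairaut).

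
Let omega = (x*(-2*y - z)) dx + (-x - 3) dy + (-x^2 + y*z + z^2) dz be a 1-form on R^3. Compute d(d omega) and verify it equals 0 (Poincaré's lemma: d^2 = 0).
d(d omega) = 0

Step 1: d omega = sum_{i<j} (∂f_j/∂x_i - ∂f_i/∂x_j) dx_i ∧ dx_j:
  coeff of dx ∧ dy: 2*x - 1
  coeff of dx ∧ dz: -x
  coeff of dy ∧ dz: z
Step 2: Apply d again to each 2-form coefficient. The only possible 3-form in R^3 is dx ∧ dy ∧ dz, with coefficient
  ∂(coeff of dy∧dz)/∂x - ∂(coeff of dx∧dz)/∂y + ∂(coeff of dx∧dy)/∂z
  = ∂/∂x (z) - ∂/∂y (-x) + ∂/∂z (2*x - 1).
Each of these terms simplifies to sums of mixed partials that cancel in pairs. The result is 0 (by equality of mixed partials for smooth functions — Schwarz / Clairaut).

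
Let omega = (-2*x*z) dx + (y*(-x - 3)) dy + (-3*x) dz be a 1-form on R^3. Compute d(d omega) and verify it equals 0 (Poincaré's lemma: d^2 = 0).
d(d omega) = 0

Step 1: d omega = sum_{i<j} (∂f_j/∂x_i - ∂f_i/∂x_j) dx_i ∧ dx_j:
  coeff of dx ∧ dy: -y
  coeff of dx ∧ dz: 2*x - 3
  coeff of dy ∧ dz: 0
Step 2: Apply d again to each 2-form coefficient. The only possible 3-form in R^3 is dx ∧ dy ∧ dz, with coefficient
  ∂(coeff of dy∧dz)/∂x - ∂(coeff of dx∧dz)/∂y + ∂(coeff of dx∧dy)/∂z
  = ∂/∂x (0) - ∂/∂y (2*x - 3) + ∂/∂z (-y).
Each of these terms simplifies to sums of mixed partials that cancel in pairs. The result is 0 (by equality of mixed partials for smooth functions — Schwarz / Clairaut).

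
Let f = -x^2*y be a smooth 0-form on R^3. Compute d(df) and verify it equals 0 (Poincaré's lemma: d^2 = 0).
d(df) = 0

Step 1: df = sum_i (∂f/∂x_i) dx_i = (-2*x*y) dx + (-x^2) dy + (0) dz.
Step 2: Apply d again. Using the 1-form formula, the coefficient of dx ∧ dy in d(df) is ∂^2 f/∂x ∂y - ∂^2 f/∂y ∂x = (-2*x) - (-2*x) = 0 (equality of mixed partials for smooth f).
Similarly for dx ∧ dz and dy ∧ dz — all coefficients vanish. So d(df) = 0.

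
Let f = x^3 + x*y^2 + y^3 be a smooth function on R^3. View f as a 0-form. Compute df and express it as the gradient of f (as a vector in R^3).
df = (3*x^2 + y^2) dx + (y*(2*x + 3*y)) dy + (0) dz; grad f = (3*x^2 + y^2, y*(2*x + 3*y), 0)

For a 0-form f, d f = (∂f/∂x) dx + (∂f/∂y) dy + (∂f/∂z) dz. The components of the vector representation are exactly the entries of grad f in Cartesian coordinates:
  ∂f/∂x = 3*x^2 + y^2
  ∂f/∂y = y*(2*x + 3*y)
  ∂f/∂z = 0.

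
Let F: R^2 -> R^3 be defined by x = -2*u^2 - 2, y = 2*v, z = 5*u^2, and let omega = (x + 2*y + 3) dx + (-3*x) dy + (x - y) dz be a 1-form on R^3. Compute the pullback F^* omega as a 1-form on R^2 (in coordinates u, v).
F^* omega = (12*u*(-u^2 - 3*v - 2)) du + (12*u^2 + 12) dv

Using F^*(f dg) = (f ∘ F) d(g ∘ F), substitute each coordinate x_i by F_i(u, v) in f_i, and replace dx_i by d F_i = (∂F_i/∂u) du + (∂F_i/∂v) dv.
  For the x component: f_1(F) = -2*u^2 + 4*v + 1; d F_1 = (-4*u) du + (0) dv
  For the y component: f_2(F) = 6*u^2 + 6; d F_2 = (0) du + (2) dv
  For the z component: f_3(F) = -2*u^2 - 2*v - 2; d F_3 = (10*u) du + (0) dv
Combining and collecting du, dv coefficients:
  coeff of du: 12*u*(-u^2 - 3*v - 2)
  coeff of dv: 12*u^2 + 12
F^* omega = (12*u*(-u^2 - 3*v - 2)) du + (12*u^2 + 12) dv.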